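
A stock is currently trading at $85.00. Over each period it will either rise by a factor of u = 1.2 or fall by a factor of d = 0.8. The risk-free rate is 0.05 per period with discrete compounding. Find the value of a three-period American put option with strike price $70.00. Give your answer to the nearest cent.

Risk-neutral probability p = (1 + 0.05 − 0.8)/(1.2 − 0.8) = 0.2500/0.4000 = 0.6250
Terminal stock prices: S_uuu = 146.9, S_uud = 97.92, S_udd = 65.28, S_ddd = 43.52
Terminal payoffs (K − S): max(-76.88, 0) = 0, max(-27.92, 0) = 0, max(4.72, 0) = 4.72, max(26.48, 0) = 26.48
Node uu (S = 122.4): continuation = 1/1.05·[0.6250·0.0000 + 0.3750·0.0000] = 0.0000; exercise value = 0.0000 ≤ continuation, so V_uu = 0.0000
Node ud (S = 81.6): continuation = 1/1.05·[0.6250·0.0000 + 0.3750·4.7200] = 1.6857; exercise value = 0.0000 ≤ continuation, so V_ud = 1.6857
Node dd (S = 54.4): continuation = 1/1.05·[0.6250·4.7200 + 0.3750·26.4800] = 12.2667; exercise value = 15.6000 > continuation, so V_dd = 15.6000 (exercise)
Node u (S = 102): continuation = 1/1.05·[0.6250·0.0000 + 0.3750·1.6857] = 0.6020; exercise value = 0.0000 ≤ continuation, so V_u = 0.6020
Node d (S = 68): continuation = 1/1.05·[0.6250·1.6857 + 0.3750·15.6000] = 6.5748; exercise value = 2.0000 ≤ continuation, so V_d = 6.5748
Node 0 (S = 85): continuation = 1/1.05·[0.6250·0.6020 + 0.3750·6.5748] = 2.7065; exercise value = 0.0000 ≤ continuation, so V_0 = 2.7065

$2.71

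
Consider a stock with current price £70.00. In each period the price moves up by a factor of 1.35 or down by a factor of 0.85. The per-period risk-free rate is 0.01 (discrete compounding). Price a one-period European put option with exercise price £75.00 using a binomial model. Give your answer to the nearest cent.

Risk-neutral probability p = (1 + 0.01 − 0.85)/(1.35 − 0.85) = 0.1600/0.5000 = 0.3200
Terminal stock prices: S_u = 94.5, S_d = 59.5
Terminal payoffs (K − S): max(-19.5, 0) = 0, max(15.5, 0) = 15.5
Node 0 (S = 70): V_0 = 1/1.01·[0.3200·0.0000 + 0.6800·15.5000] = 10.4356

£10.44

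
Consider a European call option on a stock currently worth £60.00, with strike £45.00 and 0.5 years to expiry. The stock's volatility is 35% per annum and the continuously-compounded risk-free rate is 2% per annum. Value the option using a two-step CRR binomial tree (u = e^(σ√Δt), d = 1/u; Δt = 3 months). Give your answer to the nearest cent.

CRR parameters: u = e^(σ√Δt) = e^(0.35·√0.25) = 1.1912, d = 1/u = 0.8395
Per-period rate: rΔt = 0.02·0.25 = 0.005, so R = e^0.005 = 1.0050
Risk-neutral probability p = (e^0.005 − 0.8395)/(1.1912 − 0.8395) = 0.1656/0.3518 = 0.4706
Terminal stock prices: S_uu = 85.14, S_ud = 60, S_dd = 42.28
Terminal payoffs (S − K): max(40.14, 0) = 40.14, max(15, 0) = 15, max(-2.719, 0) = 0
Node u (S = 71.47): V_u = e^(−0.005)·[0.4706·40.1441 + 0.5294·15.0000] = 26.6992
Node d (S = 50.37): V_d = e^(−0.005)·[0.4706·15.0000 + 0.5294·0.0000] = 7.0239
Node 0 (S = 60): V_0 = e^(−0.005)·[0.4706·26.6992 + 0.5294·7.0239] = 16.2021

£16.20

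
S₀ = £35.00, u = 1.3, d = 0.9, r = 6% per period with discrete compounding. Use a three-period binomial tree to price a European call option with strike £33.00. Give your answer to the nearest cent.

£8.65

Risk-neutral probability p = (1 + 0.06 − 0.9)/(1.3 − 0.9) = 0.1600/0.4000 = 0.4000
Terminal stock prices: S_uuu = 76.89, S_uud = 53.24, S_udd = 36.86, S_ddd = 25.52
Terminal payoffs (S − K): max(43.89, 0) = 43.89, max(20.24, 0) = 20.24, max(3.855, 0) = 3.855, max(-7.485, 0) = 0
Node uu (S = 59.15): V_uu = 1/1.06·[0.4000·43.8950 + 0.6000·20.2350] = 28.0179
Node ud (S = 40.95): V_ud = 1/1.06·[0.4000·20.2350 + 0.6000·3.8550] = 9.8179
Node dd (S = 28.35): V_dd = 1/1.06·[0.4000·3.8550 + 0.6000·0.0000] = 1.4547
Node u (S = 45.5): V_u = 1/1.06·[0.4000·28.0179 + 0.6000·9.8179] = 16.1301
Node d (S = 31.5): V_d = 1/1.06·[0.4000·9.8179 + 0.6000·1.4547] = 4.5283
Node 0 (S = 35): V_0 = 1/1.06·[0.4000·16.1301 + 0.6000·4.5283] = 8.6500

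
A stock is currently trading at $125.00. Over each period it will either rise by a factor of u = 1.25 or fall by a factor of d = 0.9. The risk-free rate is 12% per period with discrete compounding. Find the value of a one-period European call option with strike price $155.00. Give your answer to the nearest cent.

Risk-neutral probability p = (1 + 0.12 − 0.9)/(1.25 − 0.9) = 0.2200/0.3500 = 0.6286
Terminal stock prices: S_u = 156.2, S_d = 112.5
Terminal payoffs (S − K): max(1.25, 0) = 1.25, max(-42.5, 0) = 0
Node 0 (S = 125): V_0 = 1/1.12·[0.6286·1.2500 + 0.3714·0.0000] = 0.7015

$0.70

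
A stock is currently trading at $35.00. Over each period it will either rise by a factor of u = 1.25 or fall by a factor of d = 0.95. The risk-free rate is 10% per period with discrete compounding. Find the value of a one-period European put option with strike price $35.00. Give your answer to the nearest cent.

Risk-neutral probability p = (1 + 0.1 − 0.95)/(1.25 − 0.95) = 0.1500/0.3000 = 0.5000
Terminal stock prices: S_u = 43.75, S_d = 33.25
Terminal payoffs (K − S): max(-8.75, 0) = 0, max(1.75, 0) = 1.75
Node 0 (S = 35): V_0 = 1/1.1·[0.5000·0.0000 + 0.5000·1.7500] = 0.7955

$0.80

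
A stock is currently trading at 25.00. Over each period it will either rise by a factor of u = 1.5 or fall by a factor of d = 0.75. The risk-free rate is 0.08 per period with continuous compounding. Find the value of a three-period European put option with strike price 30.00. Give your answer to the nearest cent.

Risk-neutral probability p = (e^0.08 − 0.75)/(1.5 − 0.75) = 0.3333/0.7500 = 0.4444
Terminal stock prices: S_uuu = 84.38, S_uud = 42.19, S_udd = 21.09, S_ddd = 10.55
Terminal payoffs (K − S): max(-54.38, 0) = 0, max(-12.19, 0) = 0, max(8.906, 0) = 8.906, max(19.45, 0) = 19.45
Node uu (S = 56.25): V_uu = e^(−0.08)·[0.4444·0.0000 + 0.5556·0.0000] = 0.0000
Node ud (S = 28.12): V_ud = e^(−0.08)·[0.4444·0.0000 + 0.5556·8.9062] = 4.5680
Node dd (S = 14.06): V_dd = e^(−0.08)·[0.4444·8.9062 + 0.5556·19.4531] = 13.6310
Node u (S = 37.5): V_u = e^(−0.08)·[0.4444·0.0000 + 0.5556·4.5680] = 2.3429
Node d (S = 18.75): V_d = e^(−0.08)·[0.4444·4.5680 + 0.5556·13.6310] = 8.8652
Node 0 (S = 25): V_0 = e^(−0.08)·[0.4444·2.3429 + 0.5556·8.8652] = 5.5081

5.51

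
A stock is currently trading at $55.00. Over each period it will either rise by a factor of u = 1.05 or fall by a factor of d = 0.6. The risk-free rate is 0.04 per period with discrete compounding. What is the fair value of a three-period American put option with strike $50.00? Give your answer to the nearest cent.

Risk-neutral probability p = (1 + 0.04 − 0.6)/(1.05 − 0.6) = 0.4400/0.4500 = 0.9778
Terminal stock prices: S_uuu = 63.67, S_uud = 36.38, S_udd = 20.79, S_ddd = 11.88
Terminal payoffs (K − S): max(-13.67, 0) = 0, max(13.62, 0) = 13.62, max(29.21, 0) = 29.21, max(38.12, 0) = 38.12
Node uu (S = 60.64): continuation = 1/1.04·[0.9778·0.0000 + 0.0222·13.6175] = 0.2910; exercise value = 0.0000 ≤ continuation, so V_uu = 0.2910
Node ud (S = 34.65): continuation = 1/1.04·[0.9778·13.6175 + 0.0222·29.2100] = 13.4269; exercise value = 15.3500 > continuation, so V_ud = 15.3500 (exercise)
Node dd (S = 19.8): continuation = 1/1.04·[0.9778·29.2100 + 0.0222·38.1200] = 28.2769; exercise value = 30.2000 > continuation, so V_dd = 30.2000 (exercise)
Node u (S = 57.75): continuation = 1/1.04·[0.9778·0.2910 + 0.0222·15.3500] = 0.6016; exercise value = 0.0000 ≤ continuation, so V_u = 0.6016
Node d (S = 33): continuation = 1/1.04·[0.9778·15.3500 + 0.0222·30.2000] = 15.0769; exercise value = 17.0000 > continuation, so V_d = 17.0000 (exercise)
Node 0 (S = 55): continuation = 1/1.04·[0.9778·0.6016 + 0.0222·17.0000] = 0.9288; exercise value = 0.0000 ≤ continuation, so V_0 = 0.9288

$0.93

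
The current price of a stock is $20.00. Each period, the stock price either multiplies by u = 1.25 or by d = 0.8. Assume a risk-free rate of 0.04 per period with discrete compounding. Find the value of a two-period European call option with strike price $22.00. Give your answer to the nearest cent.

$2.43

Risk-neutral probability p = (1 + 0.04 − 0.8)/(1.25 − 0.8) = 0.2400/0.4500 = 0.5333
Terminal stock prices: S_uu = 31.25, S_ud = 20, S_dd = 12.8
Terminal payoffs (S − K): max(9.25, 0) = 9.25, max(-2, 0) = 0, max(-9.2, 0) = 0
Node u (S = 25): V_u = 1/1.04·[0.5333·9.2500 + 0.4667·0.0000] = 4.7436
Node d (S = 16): V_d = 1/1.04·[0.5333·0.0000 + 0.4667·0.0000] = 0.0000
Node 0 (S = 20): V_0 = 1/1.04·[0.5333·4.7436 + 0.4667·0.0000] = 2.4326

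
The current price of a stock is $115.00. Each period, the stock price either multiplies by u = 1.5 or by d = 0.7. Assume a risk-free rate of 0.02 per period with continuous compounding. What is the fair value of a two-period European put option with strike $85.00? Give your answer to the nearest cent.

Risk-neutral probability p = (e^0.02 − 0.7)/(1.5 − 0.7) = 0.3202/0.8000 = 0.4003
Terminal stock prices: S_uu = 258.8, S_ud = 120.7, S_dd = 56.35
Terminal payoffs (K − S): max(-173.8, 0) = 0, max(-35.75, 0) = 0, max(28.65, 0) = 28.65
Node u (S = 172.5): V_u = e^(−0.02)·[0.4003·0.0000 + 0.5997·0.0000] = 0.0000
Node d (S = 80.5): V_d = e^(−0.02)·[0.4003·0.0000 + 0.5997·28.6500] = 16.8425
Node 0 (S = 115): V_0 = e^(−0.02)·[0.4003·0.0000 + 0.5997·16.8425] = 9.9013

$9.90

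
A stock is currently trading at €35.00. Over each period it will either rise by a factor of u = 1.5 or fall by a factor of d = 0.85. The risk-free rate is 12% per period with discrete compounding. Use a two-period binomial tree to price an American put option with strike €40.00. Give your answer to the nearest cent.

€5.35

Risk-neutral probability p = (1 + 0.12 − 0.85)/(1.5 − 0.85) = 0.2700/0.6500 = 0.4154
Terminal stock prices: S_uu = 78.75, S_ud = 44.62, S_dd = 25.29
Terminal payoffs (K − S): max(-38.75, 0) = 0, max(-4.625, 0) = 0, max(14.71, 0) = 14.71
Node u (S = 52.5): continuation = 1/1.12·[0.4154·0.0000 + 0.5846·0.0000] = 0.0000; exercise value = 0.0000 ≤ continuation, so V_u = 0.0000
Node d (S = 29.75): continuation = 1/1.12·[0.4154·0.0000 + 0.5846·14.7125] = 7.6796; exercise value = 10.2500 > continuation, so V_d = 10.2500 (exercise)
Node 0 (S = 35): continuation = 1/1.12·[0.4154·0.0000 + 0.5846·10.2500] = 5.3503; exercise value = 5.0000 ≤ continuation, so V_0 = 5.3503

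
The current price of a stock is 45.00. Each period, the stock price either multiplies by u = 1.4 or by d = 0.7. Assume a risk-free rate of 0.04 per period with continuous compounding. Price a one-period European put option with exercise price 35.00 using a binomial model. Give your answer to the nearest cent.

Risk-neutral probability p = (e^0.04 − 0.7)/(1.4 − 0.7) = 0.3408/0.7000 = 0.4869
Terminal stock prices: S_u = 63, S_d = 31.5
Terminal payoffs (K − S): max(-28, 0) = 0, max(3.5, 0) = 3.5
Node 0 (S = 45): V_0 = e^(−0.04)·[0.4869·0.0000 + 0.5131·3.5000] = 1.7255

1.73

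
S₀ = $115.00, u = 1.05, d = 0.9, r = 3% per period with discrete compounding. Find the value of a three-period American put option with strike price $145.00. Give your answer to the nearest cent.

$30.00

Risk-neutral probability p = (1 + 0.03 − 0.9)/(1.05 − 0.9) = 0.1300/0.1500 = 0.8667
Terminal stock prices: S_uuu = 133.1, S_uud = 114.1, S_udd = 97.81, S_ddd = 83.84
Terminal payoffs (K − S): max(11.87, 0) = 11.87, max(30.89, 0) = 30.89, max(47.19, 0) = 47.19, max(61.16, 0) = 61.16
Node uu (S = 126.8): continuation = 1/1.03·[0.8667·11.8731 + 0.1333·30.8912] = 13.9892; exercise value = 18.2125 > continuation, so V_uu = 18.2125 (exercise)
Node ud (S = 108.7): continuation = 1/1.03·[0.8667·30.8912 + 0.1333·47.1925] = 32.1017; exercise value = 36.3250 > continuation, so V_ud = 36.3250 (exercise)
Node dd (S = 93.15): continuation = 1/1.03·[0.8667·47.1925 + 0.1333·61.1650] = 47.6267; exercise value = 51.8500 > continuation, so V_dd = 51.8500 (exercise)
Node u (S = 120.8): continuation = 1/1.03·[0.8667·18.2125 + 0.1333·36.3250] = 20.0267; exercise value = 24.2500 > continuation, so V_u = 24.2500 (exercise)
Node d (S = 103.5): continuation = 1/1.03·[0.8667·36.3250 + 0.1333·51.8500] = 37.2767; exercise value = 41.5000 > continuation, so V_d = 41.5000 (exercise)
Node 0 (S = 115): continuation = 1/1.03·[0.8667·24.2500 + 0.1333·41.5000] = 25.7767; exercise value = 30.0000 > continuation, so V_0 = 30.0000 (exercise)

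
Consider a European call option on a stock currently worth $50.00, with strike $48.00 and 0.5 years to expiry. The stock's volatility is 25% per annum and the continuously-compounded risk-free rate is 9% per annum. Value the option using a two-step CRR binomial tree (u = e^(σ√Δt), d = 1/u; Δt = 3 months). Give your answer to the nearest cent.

CRR parameters: u = e^(σ√Δt) = e^(0.25·√0.25) = 1.1331, d = 1/u = 0.8825
Per-period rate: rΔt = 0.09·0.25 = 0.0225, so R = e^0.0225 = 1.0228
Risk-neutral probability p = (e^0.0225 − 0.8825)/(1.1331 − 0.8825) = 0.1403/0.2507 = 0.5596
Terminal stock prices: S_uu = 64.2, S_ud = 50, S_dd = 38.94
Terminal payoffs (S − K): max(16.2, 0) = 16.2, max(2, 0) = 2, max(-9.06, 0) = 0
Node u (S = 56.66): V_u = e^(−0.0225)·[0.5596·16.2013 + 0.4404·2.0000] = 9.7254
Node d (S = 44.12): V_d = e^(−0.0225)·[0.5596·2.0000 + 0.4404·0.0000] = 1.0942
Node 0 (S = 50): V_0 = e^(−0.0225)·[0.5596·9.7254 + 0.4404·1.0942] = 5.7922

$5.79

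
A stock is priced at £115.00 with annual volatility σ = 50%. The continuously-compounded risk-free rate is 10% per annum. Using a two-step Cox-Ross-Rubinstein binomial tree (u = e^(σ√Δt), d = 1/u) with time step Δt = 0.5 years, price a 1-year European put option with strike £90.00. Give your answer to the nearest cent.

£8.04

CRR parameters: u = e^(σ√Δt) = e^(0.5·√0.5) = 1.4241, d = 1/u = 0.7022
Per-period rate: rΔt = 0.1·0.5 = 0.05, so R = e^0.05 = 1.0513
Risk-neutral probability p = (e^0.05 − 0.7022)/(1.4241 − 0.7022) = 0.3491/0.7219 = 0.4835
Terminal stock prices: S_uu = 233.2, S_ud = 115, S_dd = 56.7
Terminal payoffs (K − S): max(-143.2, 0) = 0, max(-25, 0) = 0, max(33.3, 0) = 33.3
Node u (S = 163.8): V_u = e^(−0.05)·[0.4835·0.0000 + 0.5165·0.0000] = 0.0000
Node d (S = 80.75): V_d = e^(−0.05)·[0.4835·0.0000 + 0.5165·33.2971] = 16.3579
Node 0 (S = 115): V_0 = e^(−0.05)·[0.4835·0.0000 + 0.5165·16.3579] = 8.0362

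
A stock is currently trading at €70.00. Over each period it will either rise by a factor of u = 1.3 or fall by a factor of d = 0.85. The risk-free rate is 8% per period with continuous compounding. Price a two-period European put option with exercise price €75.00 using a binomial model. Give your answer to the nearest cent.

€4.83

Risk-neutral probability p = (e^0.08 − 0.85)/(1.3 − 0.85) = 0.2333/0.4500 = 0.5184
Terminal stock prices: S_uu = 118.3, S_ud = 77.35, S_dd = 50.57
Terminal payoffs (K − S): max(-43.3, 0) = 0, max(-2.35, 0) = 0, max(24.43, 0) = 24.43
Node u (S = 91): V_u = e^(−0.08)·[0.5184·0.0000 + 0.4816·0.0000] = 0.0000
Node d (S = 59.5): V_d = e^(−0.08)·[0.5184·0.0000 + 0.4816·24.4250] = 10.8583
Node 0 (S = 70): V_0 = e^(−0.08)·[0.5184·0.0000 + 0.4816·10.8583] = 4.8272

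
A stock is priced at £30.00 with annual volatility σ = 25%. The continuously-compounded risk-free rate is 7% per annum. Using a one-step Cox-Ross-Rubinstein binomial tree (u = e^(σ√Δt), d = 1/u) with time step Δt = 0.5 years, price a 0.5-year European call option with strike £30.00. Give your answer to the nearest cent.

£3.12

CRR parameters: u = e^(σ√Δt) = e^(0.25·√0.5) = 1.1934, d = 1/u = 0.8380
Per-period rate: rΔt = 0.07·0.5 = 0.035, so R = e^0.035 = 1.0356
Risk-neutral probability p = (e^0.035 − 0.8380)/(1.1934 − 0.8380) = 0.1977/0.3554 = 0.5561
Terminal stock prices: S_u = 35.8, S_d = 25.14
Terminal payoffs (S − K): max(5.801, 0) = 5.801, max(-4.861, 0) = 0
Node 0 (S = 30): V_0 = e^(−0.035)·[0.5561·5.8009 + 0.4439·0.0000] = 3.1152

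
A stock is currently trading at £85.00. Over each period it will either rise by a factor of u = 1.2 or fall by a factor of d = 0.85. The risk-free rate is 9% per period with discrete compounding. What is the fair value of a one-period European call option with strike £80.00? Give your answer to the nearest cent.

£13.84

Risk-neutral probability p = (1 + 0.09 − 0.85)/(1.2 − 0.85) = 0.2400/0.3500 = 0.6857
Terminal stock prices: S_u = 102, S_d = 72.25
Terminal payoffs (S − K): max(22, 0) = 22, max(-7.75, 0) = 0
Node 0 (S = 85): V_0 = 1/1.09·[0.6857·22.0000 + 0.3143·0.0000] = 13.8401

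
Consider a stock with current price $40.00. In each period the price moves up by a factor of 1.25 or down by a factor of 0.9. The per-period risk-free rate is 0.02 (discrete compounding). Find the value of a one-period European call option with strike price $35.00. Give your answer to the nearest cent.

Risk-neutral probability p = (1 + 0.02 − 0.9)/(1.25 − 0.9) = 0.1200/0.3500 = 0.3429
Terminal stock prices: S_u = 50, S_d = 36
Terminal payoffs (S − K): max(15, 0) = 15, max(1, 0) = 1
Node 0 (S = 40): V_0 = 1/1.02·[0.3429·15.0000 + 0.6571·1.0000] = 5.6863

$5.69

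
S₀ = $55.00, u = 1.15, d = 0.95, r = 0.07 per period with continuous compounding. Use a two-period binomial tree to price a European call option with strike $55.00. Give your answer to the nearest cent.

$7.89

Risk-neutral probability p = (e^0.07 − 0.95)/(1.15 − 0.95) = 0.1225/0.2000 = 0.6125
Terminal stock prices: S_uu = 72.74, S_ud = 60.09, S_dd = 49.64
Terminal payoffs (S − K): max(17.74, 0) = 17.74, max(5.087, 0) = 5.087, max(-5.363, 0) = 0
Node u (S = 63.25): V_u = e^(−0.07)·[0.6125·17.7375 + 0.3875·5.0875] = 11.9683
Node d (S = 52.25): V_d = e^(−0.07)·[0.6125·5.0875 + 0.3875·0.0000] = 2.9056
Node 0 (S = 55): V_0 = e^(−0.07)·[0.6125·11.9683 + 0.3875·2.9056] = 7.8852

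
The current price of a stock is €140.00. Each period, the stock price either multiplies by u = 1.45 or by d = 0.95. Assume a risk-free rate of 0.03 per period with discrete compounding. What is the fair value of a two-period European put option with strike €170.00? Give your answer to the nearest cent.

Risk-neutral probability p = (1 + 0.03 − 0.95)/(1.45 − 0.95) = 0.0800/0.5000 = 0.1600
Terminal stock prices: S_uu = 294.4, S_ud = 192.8, S_dd = 126.3
Terminal payoffs (K − S): max(-124.4, 0) = 0, max(-22.85, 0) = 0, max(43.65, 0) = 43.65
Node u (S = 203): V_u = 1/1.03·[0.1600·0.0000 + 0.8400·0.0000] = 0.0000
Node d (S = 133): V_d = 1/1.03·[0.1600·0.0000 + 0.8400·43.6500] = 35.5981
Node 0 (S = 140): V_0 = 1/1.03·[0.1600·0.0000 + 0.8400·35.5981] = 29.0314

€29.03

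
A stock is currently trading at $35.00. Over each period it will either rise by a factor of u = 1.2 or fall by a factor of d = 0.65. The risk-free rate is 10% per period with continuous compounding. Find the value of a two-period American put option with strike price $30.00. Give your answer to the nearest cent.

Risk-neutral probability p = (e^0.1 − 0.65)/(1.2 − 0.65) = 0.4552/0.5500 = 0.8276
Terminal stock prices: S_uu = 50.4, S_ud = 27.3, S_dd = 14.79
Terminal payoffs (K − S): max(-20.4, 0) = 0, max(2.7, 0) = 2.7, max(15.21, 0) = 15.21
Node u (S = 42): continuation = e^(−0.1)·[0.8276·0.0000 + 0.1724·2.7000] = 0.4212; exercise value = 0.0000 ≤ continuation, so V_u = 0.4212
Node d (S = 22.75): continuation = e^(−0.1)·[0.8276·2.7000 + 0.1724·15.2125] = 4.3951; exercise value = 7.2500 > continuation, so V_d = 7.2500 (exercise)
Node 0 (S = 35): continuation = e^(−0.1)·[0.8276·0.4212 + 0.1724·7.2500] = 1.4465; exercise value = 0.0000 ≤ continuation, so V_0 = 1.4465

$1.45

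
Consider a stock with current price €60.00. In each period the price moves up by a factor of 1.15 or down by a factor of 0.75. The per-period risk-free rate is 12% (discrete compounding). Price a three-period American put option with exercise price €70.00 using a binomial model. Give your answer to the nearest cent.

€10.00

Risk-neutral probability p = (1 + 0.12 − 0.75)/(1.15 − 0.75) = 0.3700/0.4000 = 0.9250
Terminal stock prices: S_uuu = 91.25, S_uud = 59.51, S_udd = 38.81, S_ddd = 25.31
Terminal payoffs (K − S): max(-21.25, 0) = 0, max(10.49, 0) = 10.49, max(31.19, 0) = 31.19, max(44.69, 0) = 44.69
Node uu (S = 79.35): continuation = 1/1.12·[0.9250·0.0000 + 0.0750·10.4875] = 0.7023; exercise value = 0.0000 ≤ continuation, so V_uu = 0.7023
Node ud (S = 51.75): continuation = 1/1.12·[0.9250·10.4875 + 0.0750·31.1875] = 10.7500; exercise value = 18.2500 > continuation, so V_ud = 18.2500 (exercise)
Node dd (S = 33.75): continuation = 1/1.12·[0.9250·31.1875 + 0.0750·44.6875] = 28.7500; exercise value = 36.2500 > continuation, so V_dd = 36.2500 (exercise)
Node u (S = 69): continuation = 1/1.12·[0.9250·0.7023 + 0.0750·18.2500] = 1.8021; exercise value = 1.0000 ≤ continuation, so V_u = 1.8021
Node d (S = 45): continuation = 1/1.12·[0.9250·18.2500 + 0.0750·36.2500] = 17.5000; exercise value = 25.0000 > continuation, so V_d = 25.0000 (exercise)
Node 0 (S = 60): continuation = 1/1.12·[0.9250·1.8021 + 0.0750·25.0000] = 3.1625; exercise value = 10.0000 > continuation, so V_0 = 10.0000 (exercise)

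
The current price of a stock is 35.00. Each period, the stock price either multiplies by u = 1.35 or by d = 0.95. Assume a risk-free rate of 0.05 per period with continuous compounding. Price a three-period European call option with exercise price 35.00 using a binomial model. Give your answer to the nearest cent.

6.66

Risk-neutral probability p = (e^0.05 − 0.95)/(1.35 − 0.95) = 0.1013/0.4000 = 0.2532
Terminal stock prices: S_uuu = 86.11, S_uud = 60.6, S_udd = 42.64, S_ddd = 30.01
Terminal payoffs (S − K): max(51.11, 0) = 51.11, max(25.6, 0) = 25.6, max(7.643, 0) = 7.643, max(-4.992, 0) = 0
Node uu (S = 63.79): V_uu = e^(−0.05)·[0.2532·51.1131 + 0.7468·25.5981] = 30.4945
Node ud (S = 44.89): V_ud = e^(−0.05)·[0.2532·25.5981 + 0.7468·7.6431] = 11.5945
Node dd (S = 31.59): V_dd = e^(−0.05)·[0.2532·7.6431 + 0.7468·0.0000] = 1.8407
Node u (S = 47.25): V_u = e^(−0.05)·[0.2532·30.4945 + 0.7468·11.5945] = 15.5807
Node d (S = 33.25): V_d = e^(−0.05)·[0.2532·11.5945 + 0.7468·1.8407] = 4.0999
Node 0 (S = 35): V_0 = e^(−0.05)·[0.2532·15.5807 + 0.7468·4.0999] = 6.6649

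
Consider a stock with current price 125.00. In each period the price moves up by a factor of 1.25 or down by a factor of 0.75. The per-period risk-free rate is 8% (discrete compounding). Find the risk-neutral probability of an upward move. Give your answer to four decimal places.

Risk-neutral probability p = (1 + 0.08 − 0.75)/(1.25 − 0.75) = 0.3300/0.5000 = 0.6600

p = 0.6600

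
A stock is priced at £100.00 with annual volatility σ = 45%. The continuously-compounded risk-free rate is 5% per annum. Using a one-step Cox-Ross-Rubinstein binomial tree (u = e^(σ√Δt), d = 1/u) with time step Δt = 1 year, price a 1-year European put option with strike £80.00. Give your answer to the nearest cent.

CRR parameters: u = e^(σ√Δt) = e^(0.45·√1) = 1.5683, d = 1/u = 0.6376
Per-period rate: rΔt = 0.05·1 = 0.05, so R = e^0.05 = 1.0513
Risk-neutral probability p = (e^0.05 − 0.6376)/(1.5683 − 0.6376) = 0.4136/0.9307 = 0.4445
Terminal stock prices: S_u = 156.8, S_d = 63.76
Terminal payoffs (K − S): max(-76.83, 0) = 0, max(16.24, 0) = 16.24
Node 0 (S = 100): V_0 = e^(−0.05)·[0.4445·0.0000 + 0.5555·16.2372] = 8.5806

£8.58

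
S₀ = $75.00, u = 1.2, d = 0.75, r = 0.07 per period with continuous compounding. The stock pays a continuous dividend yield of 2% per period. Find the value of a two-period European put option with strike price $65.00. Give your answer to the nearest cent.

$2.17

Per-period risk-free factor R = e^0.07 = 1.0725; dividend-adjusted growth = e^(0.07−0.02) = 1.0513.
Risk-neutral probability p = (1.0513 − 0.75)/(1.2 − 0.75) = 0.3013/0.4500 = 0.6695
Terminal stock prices: S_uu = 108, S_ud = 67.5, S_dd = 42.19
Terminal payoffs (K − S): max(-43, 0) = 0, max(-2.5, 0) = 0, max(22.81, 0) = 22.81
Node u (S = 90): V_u = e^(−0.07)·[0.6695·0.0000 + 0.3305·0.0000] = 0.0000
Node d (S = 56.25): V_d = e^(−0.07)·[0.6695·0.0000 + 0.3305·22.8125] = 7.0300
Node 0 (S = 75): V_0 = e^(−0.07)·[0.6695·0.0000 + 0.3305·7.0300] = 2.1664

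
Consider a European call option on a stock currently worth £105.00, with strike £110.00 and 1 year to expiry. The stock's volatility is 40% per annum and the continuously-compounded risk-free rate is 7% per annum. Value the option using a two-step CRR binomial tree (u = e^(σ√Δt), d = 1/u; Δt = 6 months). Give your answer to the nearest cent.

CRR parameters: u = e^(σ√Δt) = e^(0.4·√0.5) = 1.3269, d = 1/u = 0.7536
Per-period rate: rΔt = 0.07·0.5 = 0.035, so R = e^0.035 = 1.0356
Risk-neutral probability p = (e^0.035 − 0.7536)/(1.3269 − 0.7536) = 0.2820/0.5733 = 0.4919
Terminal stock prices: S_uu = 184.9, S_ud = 105, S_dd = 59.64
Terminal payoffs (S − K): max(74.87, 0) = 74.87, max(-5, 0) = 0, max(-50.36, 0) = 0
Node u (S = 139.3): V_u = e^(−0.035)·[0.4919·74.8687 + 0.5081·0.0000] = 35.5607
Node d (S = 79.13): V_d = e^(−0.035)·[0.4919·0.0000 + 0.5081·0.0000] = 0.0000
Node 0 (S = 105): V_0 = e^(−0.035)·[0.4919·35.5607 + 0.5081·0.0000] = 16.8904

£16.89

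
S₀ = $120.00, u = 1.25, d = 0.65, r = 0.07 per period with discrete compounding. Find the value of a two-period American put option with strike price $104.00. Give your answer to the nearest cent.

$8.48

Risk-neutral probability p = (1 + 0.07 − 0.65)/(1.25 − 0.65) = 0.4200/0.6000 = 0.7000
Terminal stock prices: S_uu = 187.5, S_ud = 97.5, S_dd = 50.7
Terminal payoffs (K − S): max(-83.5, 0) = 0, max(6.5, 0) = 6.5, max(53.3, 0) = 53.3
Node u (S = 150): continuation = 1/1.07·[0.7000·0.0000 + 0.3000·6.5000] = 1.8224; exercise value = 0.0000 ≤ continuation, so V_u = 1.8224
Node d (S = 78): continuation = 1/1.07·[0.7000·6.5000 + 0.3000·53.3000] = 19.1963; exercise value = 26.0000 > continuation, so V_d = 26.0000 (exercise)
Node 0 (S = 120): continuation = 1/1.07·[0.7000·1.8224 + 0.3000·26.0000] = 8.4820; exercise value = 0.0000 ≤ continuation, so V_0 = 8.4820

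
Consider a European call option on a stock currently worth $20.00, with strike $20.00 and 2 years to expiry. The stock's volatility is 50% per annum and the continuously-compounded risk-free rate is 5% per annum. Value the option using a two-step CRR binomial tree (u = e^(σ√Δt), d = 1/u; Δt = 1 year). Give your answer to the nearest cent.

CRR parameters: u = e^(σ√Δt) = e^(0.5·√1) = 1.6487, d = 1/u = 0.6065
Per-period rate: rΔt = 0.05·1 = 0.05, so R = e^0.05 = 1.0513
Risk-neutral probability p = (e^0.05 − 0.6065)/(1.6487 − 0.6065) = 0.4447/1.0422 = 0.4267
Terminal stock prices: S_uu = 54.37, S_ud = 20, S_dd = 7.358
Terminal payoffs (S − K): max(34.37, 0) = 34.37, max(0, 0) = 0, max(-12.64, 0) = 0
Node u (S = 32.97): V_u = e^(−0.05)·[0.4267·34.3656 + 0.5733·0.0000] = 13.9498
Node d (S = 12.13): V_d = e^(−0.05)·[0.4267·0.0000 + 0.5733·0.0000] = 0.0000
Node 0 (S = 20): V_0 = e^(−0.05)·[0.4267·13.9498 + 0.5733·0.0000] = 5.6626

$5.66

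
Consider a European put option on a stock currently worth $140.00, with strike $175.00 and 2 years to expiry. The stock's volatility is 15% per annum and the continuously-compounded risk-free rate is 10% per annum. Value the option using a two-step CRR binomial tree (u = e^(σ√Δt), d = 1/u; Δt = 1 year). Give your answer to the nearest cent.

$10.82

CRR parameters: u = e^(σ√Δt) = e^(0.15·√1) = 1.1618, d = 1/u = 0.8607
Per-period rate: rΔt = 0.1·1 = 0.1, so R = e^0.1 = 1.1052
Risk-neutral probability p = (e^0.1 − 0.8607)/(1.1618 − 0.8607) = 0.2445/0.3011 = 0.8118
Terminal stock prices: S_uu = 189, S_ud = 140, S_dd = 103.7
Terminal payoffs (K − S): max(-13.98, 0) = 0, max(35, 0) = 35, max(71.29, 0) = 71.29
Node u (S = 162.7): V_u = e^(−0.1)·[0.8118·0.0000 + 0.1882·35.0000] = 5.9593
Node d (S = 120.5): V_d = e^(−0.1)·[0.8118·35.0000 + 0.1882·71.2854] = 37.8474
Node 0 (S = 140): V_0 = e^(−0.1)·[0.8118·5.9593 + 0.1882·37.8474] = 10.8216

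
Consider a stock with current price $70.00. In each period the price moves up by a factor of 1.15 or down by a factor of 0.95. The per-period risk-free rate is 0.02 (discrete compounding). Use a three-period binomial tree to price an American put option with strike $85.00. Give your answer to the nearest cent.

Risk-neutral probability p = (1 + 0.02 − 0.95)/(1.15 − 0.95) = 0.0700/0.2000 = 0.3500
Terminal stock prices: S_uuu = 106.5, S_uud = 87.95, S_udd = 72.65, S_ddd = 60.02
Terminal payoffs (K − S): max(-21.46, 0) = 0, max(-2.946, 0) = 0, max(12.35, 0) = 12.35, max(24.98, 0) = 24.98
Node uu (S = 92.57): continuation = 1/1.02·[0.3500·0.0000 + 0.6500·0.0000] = 0.0000; exercise value = 0.0000 ≤ continuation, so V_uu = 0.0000
Node ud (S = 76.47): continuation = 1/1.02·[0.3500·0.0000 + 0.6500·12.3487] = 7.8693; exercise value = 8.5250 > continuation, so V_ud = 8.5250 (exercise)
Node dd (S = 63.17): continuation = 1/1.02·[0.3500·12.3487 + 0.6500·24.9838] = 20.1583; exercise value = 21.8250 > continuation, so V_dd = 21.8250 (exercise)
Node u (S = 80.5): continuation = 1/1.02·[0.3500·0.0000 + 0.6500·8.5250] = 5.4326; exercise value = 4.5000 ≤ continuation, so V_u = 5.4326
Node d (S = 66.5): continuation = 1/1.02·[0.3500·8.5250 + 0.6500·21.8250] = 16.8333; exercise value = 18.5000 > continuation, so V_d = 18.5000 (exercise)
Node 0 (S = 70): continuation = 1/1.02·[0.3500·5.4326 + 0.6500·18.5000] = 13.6533; exercise value = 15.0000 > continuation, so V_0 = 15.0000 (exercise)

$15.00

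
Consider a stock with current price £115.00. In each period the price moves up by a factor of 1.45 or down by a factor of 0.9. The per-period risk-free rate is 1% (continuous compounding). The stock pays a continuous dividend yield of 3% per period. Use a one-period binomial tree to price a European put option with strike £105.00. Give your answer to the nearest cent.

Per-period risk-free factor R = e^0.01 = 1.0101; dividend-adjusted growth = e^(0.01−0.03) = 0.9802.
Risk-neutral probability p = (0.9802 − 0.9)/(1.45 − 0.9) = 0.0802/0.5500 = 0.1458
Terminal stock prices: S_u = 166.8, S_d = 103.5
Terminal payoffs (K − S): max(-61.75, 0) = 0, max(1.5, 0) = 1.5
Node 0 (S = 115): V_0 = e^(−0.01)·[0.1458·0.0000 + 0.8542·1.5000] = 1.2685

£1.27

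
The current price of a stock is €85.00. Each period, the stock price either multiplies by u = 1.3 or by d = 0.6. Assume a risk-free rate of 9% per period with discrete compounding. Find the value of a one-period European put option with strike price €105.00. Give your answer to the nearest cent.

€14.86

Risk-neutral probability p = (1 + 0.09 − 0.6)/(1.3 − 0.6) = 0.4900/0.7000 = 0.7000
Terminal stock prices: S_u = 110.5, S_d = 51
Terminal payoffs (K − S): max(-5.5, 0) = 0, max(54, 0) = 54
Node 0 (S = 85): V_0 = 1/1.09·[0.7000·0.0000 + 0.3000·54.0000] = 14.8624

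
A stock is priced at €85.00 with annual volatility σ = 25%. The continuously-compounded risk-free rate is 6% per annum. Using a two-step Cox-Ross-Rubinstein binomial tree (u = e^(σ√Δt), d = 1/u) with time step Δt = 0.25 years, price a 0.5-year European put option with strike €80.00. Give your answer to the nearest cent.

€2.97

CRR parameters: u = e^(σ√Δt) = e^(0.25·√0.25) = 1.1331, d = 1/u = 0.8825
Per-period rate: rΔt = 0.06·0.25 = 0.015, so R = e^0.015 = 1.0151
Risk-neutral probability p = (e^0.015 − 0.8825)/(1.1331 − 0.8825) = 0.1326/0.2507 = 0.5291
Terminal stock prices: S_uu = 109.1, S_ud = 85, S_dd = 66.2
Terminal payoffs (K − S): max(-29.14, 0) = 0, max(-5, 0) = 0, max(13.8, 0) = 13.8
Node u (S = 96.32): V_u = e^(−0.015)·[0.5291·0.0000 + 0.4709·0.0000] = 0.0000
Node d (S = 75.01): V_d = e^(−0.015)·[0.5291·0.0000 + 0.4709·13.8019] = 6.4028
Node 0 (S = 85): V_0 = e^(−0.015)·[0.5291·0.0000 + 0.4709·6.4028] = 2.9703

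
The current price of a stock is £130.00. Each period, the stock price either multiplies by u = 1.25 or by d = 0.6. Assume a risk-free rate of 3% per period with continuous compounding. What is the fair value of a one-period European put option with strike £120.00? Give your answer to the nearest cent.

Risk-neutral probability p = (e^0.03 − 0.6)/(1.25 − 0.6) = 0.4305/0.6500 = 0.6622
Terminal stock prices: S_u = 162.5, S_d = 78
Terminal payoffs (K − S): max(-42.5, 0) = 0, max(42, 0) = 42
Node 0 (S = 130): V_0 = e^(−0.03)·[0.6622·0.0000 + 0.3378·42.0000] = 13.7668

£13.77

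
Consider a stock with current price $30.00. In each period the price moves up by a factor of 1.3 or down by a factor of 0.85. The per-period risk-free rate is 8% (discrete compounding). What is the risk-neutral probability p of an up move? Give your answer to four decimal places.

p = 0.5111

Risk-neutral probability p = (1 + 0.08 − 0.85)/(1.3 − 0.85) = 0.2300/0.4500 = 0.5111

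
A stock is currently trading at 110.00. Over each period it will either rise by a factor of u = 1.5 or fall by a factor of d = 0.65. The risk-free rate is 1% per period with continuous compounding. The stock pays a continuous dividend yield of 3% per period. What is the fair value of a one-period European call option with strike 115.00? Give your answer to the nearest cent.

19.23

Per-period risk-free factor R = e^0.01 = 1.0101; dividend-adjusted growth = e^(0.01−0.03) = 0.9802.
Risk-neutral probability p = (0.9802 − 0.65)/(1.5 − 0.65) = 0.3302/0.8500 = 0.3885
Terminal stock prices: S_u = 165, S_d = 71.5
Terminal payoffs (S − K): max(50, 0) = 50, max(-43.5, 0) = 0
Node 0 (S = 110): V_0 = e^(−0.01)·[0.3885·50.0000 + 0.6115·0.0000] = 19.2302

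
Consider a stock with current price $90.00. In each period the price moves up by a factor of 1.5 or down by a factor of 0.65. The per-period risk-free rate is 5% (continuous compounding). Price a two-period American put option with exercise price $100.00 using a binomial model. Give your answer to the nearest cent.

Risk-neutral probability p = (e^0.05 − 0.65)/(1.5 − 0.65) = 0.4013/0.8500 = 0.4721
Terminal stock prices: S_uu = 202.5, S_ud = 87.75, S_dd = 38.03
Terminal payoffs (K − S): max(-102.5, 0) = 0, max(12.25, 0) = 12.25, max(61.97, 0) = 61.97
Node u (S = 135): continuation = e^(−0.05)·[0.4721·0.0000 + 0.5279·12.2500] = 6.1516; exercise value = 0.0000 ≤ continuation, so V_u = 6.1516
Node d (S = 58.5): continuation = e^(−0.05)·[0.4721·12.2500 + 0.5279·61.9750] = 36.6229; exercise value = 41.5000 > continuation, so V_d = 41.5000 (exercise)
Node 0 (S = 90): continuation = e^(−0.05)·[0.4721·6.1516 + 0.5279·41.5000] = 23.6025; exercise value = 10.0000 ≤ continuation, so V_0 = 23.6025

$23.60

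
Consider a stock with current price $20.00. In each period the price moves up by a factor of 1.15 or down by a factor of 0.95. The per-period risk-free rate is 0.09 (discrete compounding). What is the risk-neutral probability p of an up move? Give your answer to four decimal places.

Risk-neutral probability p = (1 + 0.09 − 0.95)/(1.15 − 0.95) = 0.1400/0.2000 = 0.7000

p = 0.7000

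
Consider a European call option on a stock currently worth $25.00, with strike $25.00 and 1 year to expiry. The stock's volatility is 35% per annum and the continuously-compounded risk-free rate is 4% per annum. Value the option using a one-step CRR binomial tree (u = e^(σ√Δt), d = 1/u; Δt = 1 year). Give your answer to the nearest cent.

CRR parameters: u = e^(σ√Δt) = e^(0.35·√1) = 1.4191, d = 1/u = 0.7047
Per-period rate: rΔt = 0.04·1 = 0.04, so R = e^0.04 = 1.0408
Risk-neutral probability p = (e^0.04 − 0.7047)/(1.4191 − 0.7047) = 0.3361/0.7144 = 0.4705
Terminal stock prices: S_u = 35.48, S_d = 17.62
Terminal payoffs (S − K): max(10.48, 0) = 10.48, max(-7.383, 0) = 0
Node 0 (S = 25): V_0 = e^(−0.04)·[0.4705·10.4767 + 0.5295·0.0000] = 4.7361

$4.74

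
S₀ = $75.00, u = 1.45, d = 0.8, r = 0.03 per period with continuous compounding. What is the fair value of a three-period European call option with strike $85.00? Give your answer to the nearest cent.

$15.01

Risk-neutral probability p = (e^0.03 − 0.8)/(1.45 − 0.8) = 0.2305/0.6500 = 0.3545
Terminal stock prices: S_uuu = 228.6, S_uud = 126.2, S_udd = 69.6, S_ddd = 38.4
Terminal payoffs (S − K): max(143.6, 0) = 143.6, max(41.15, 0) = 41.15, max(-15.4, 0) = 0, max(-46.6, 0) = 0
Node uu (S = 157.7): V_uu = e^(−0.03)·[0.3545·143.6469 + 0.6455·41.1500] = 75.1996
Node ud (S = 87): V_ud = e^(−0.03)·[0.3545·41.1500 + 0.6455·0.0000] = 14.1584
Node dd (S = 48): V_dd = e^(−0.03)·[0.3545·0.0000 + 0.6455·0.0000] = 0.0000
Node u (S = 108.8): V_u = e^(−0.03)·[0.3545·75.1996 + 0.6455·14.1584] = 34.7422
Node d (S = 60): V_d = e^(−0.03)·[0.3545·14.1584 + 0.6455·0.0000] = 4.8714
Node 0 (S = 75): V_0 = e^(−0.03)·[0.3545·34.7422 + 0.6455·4.8714] = 15.0050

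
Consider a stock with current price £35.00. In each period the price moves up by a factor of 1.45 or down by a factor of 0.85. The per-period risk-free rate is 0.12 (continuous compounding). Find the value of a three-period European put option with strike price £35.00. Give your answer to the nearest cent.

£1.46

Risk-neutral probability p = (e^0.12 − 0.85)/(1.45 − 0.85) = 0.2775/0.6000 = 0.4625
Terminal stock prices: S_uuu = 106.7, S_uud = 62.55, S_udd = 36.67, S_ddd = 21.49
Terminal payoffs (K − S): max(-71.7, 0) = 0, max(-27.55, 0) = 0, max(-1.667, 0) = 0, max(13.51, 0) = 13.51
Node uu (S = 73.59): V_uu = e^(−0.12)·[0.4625·0.0000 + 0.5375·0.0000] = 0.0000
Node ud (S = 43.14): V_ud = e^(−0.12)·[0.4625·0.0000 + 0.5375·0.0000] = 0.0000
Node dd (S = 25.29): V_dd = e^(−0.12)·[0.4625·0.0000 + 0.5375·13.5056] = 6.4385
Node u (S = 50.75): V_u = e^(−0.12)·[0.4625·0.0000 + 0.5375·0.0000] = 0.0000
Node d (S = 29.75): V_d = e^(−0.12)·[0.4625·0.0000 + 0.5375·6.4385] = 3.0694
Node 0 (S = 35): V_0 = e^(−0.12)·[0.4625·0.0000 + 0.5375·3.0694] = 1.4632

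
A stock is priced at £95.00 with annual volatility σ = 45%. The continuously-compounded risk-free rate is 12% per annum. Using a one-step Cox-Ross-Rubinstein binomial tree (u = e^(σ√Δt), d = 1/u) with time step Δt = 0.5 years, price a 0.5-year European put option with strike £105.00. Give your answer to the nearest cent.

CRR parameters: u = e^(σ√Δt) = e^(0.45·√0.5) = 1.3746, d = 1/u = 0.7275
Per-period rate: rΔt = 0.12·0.5 = 0.06, so R = e^0.06 = 1.0618
Risk-neutral probability p = (e^0.06 − 0.7275)/(1.3746 − 0.7275) = 0.3344/0.6472 = 0.5167
Terminal stock prices: S_u = 130.6, S_d = 69.11
Terminal payoffs (K − S): max(-25.59, 0) = 0, max(35.89, 0) = 35.89
Node 0 (S = 95): V_0 = e^(−0.06)·[0.5167·0.0000 + 0.4833·35.8914] = 16.3375

£16.34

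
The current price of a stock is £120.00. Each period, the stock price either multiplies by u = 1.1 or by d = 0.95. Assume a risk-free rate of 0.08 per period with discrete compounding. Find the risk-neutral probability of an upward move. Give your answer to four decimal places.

p = 0.8667

Risk-neutral probability p = (1 + 0.08 − 0.95)/(1.1 − 0.95) = 0.1300/0.1500 = 0.8667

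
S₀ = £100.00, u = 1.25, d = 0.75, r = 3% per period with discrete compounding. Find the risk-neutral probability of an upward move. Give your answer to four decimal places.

p = 0.5600

Risk-neutral probability p = (1 + 0.03 − 0.75)/(1.25 − 0.75) = 0.2800/0.5000 = 0.5600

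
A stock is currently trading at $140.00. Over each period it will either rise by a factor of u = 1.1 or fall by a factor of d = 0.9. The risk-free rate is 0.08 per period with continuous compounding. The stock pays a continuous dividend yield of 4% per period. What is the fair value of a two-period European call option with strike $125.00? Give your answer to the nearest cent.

$23.58

Per-period risk-free factor R = e^0.08 = 1.0833; dividend-adjusted growth = e^(0.08−0.04) = 1.0408.
Risk-neutral probability p = (1.0408 − 0.9)/(1.1 − 0.9) = 0.1408/0.2000 = 0.7041
Terminal stock prices: S_uu = 169.4, S_ud = 138.6, S_dd = 113.4
Terminal payoffs (S − K): max(44.4, 0) = 44.4, max(13.6, 0) = 13.6, max(-11.6, 0) = 0
Node u (S = 154): V_u = e^(−0.08)·[0.7041·44.4000 + 0.2959·13.6000] = 32.5720
Node d (S = 126): V_d = e^(−0.08)·[0.7041·13.6000 + 0.2959·0.0000] = 8.8390
Node 0 (S = 140): V_0 = e^(−0.08)·[0.7041·32.5720 + 0.2959·8.8390] = 23.5841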